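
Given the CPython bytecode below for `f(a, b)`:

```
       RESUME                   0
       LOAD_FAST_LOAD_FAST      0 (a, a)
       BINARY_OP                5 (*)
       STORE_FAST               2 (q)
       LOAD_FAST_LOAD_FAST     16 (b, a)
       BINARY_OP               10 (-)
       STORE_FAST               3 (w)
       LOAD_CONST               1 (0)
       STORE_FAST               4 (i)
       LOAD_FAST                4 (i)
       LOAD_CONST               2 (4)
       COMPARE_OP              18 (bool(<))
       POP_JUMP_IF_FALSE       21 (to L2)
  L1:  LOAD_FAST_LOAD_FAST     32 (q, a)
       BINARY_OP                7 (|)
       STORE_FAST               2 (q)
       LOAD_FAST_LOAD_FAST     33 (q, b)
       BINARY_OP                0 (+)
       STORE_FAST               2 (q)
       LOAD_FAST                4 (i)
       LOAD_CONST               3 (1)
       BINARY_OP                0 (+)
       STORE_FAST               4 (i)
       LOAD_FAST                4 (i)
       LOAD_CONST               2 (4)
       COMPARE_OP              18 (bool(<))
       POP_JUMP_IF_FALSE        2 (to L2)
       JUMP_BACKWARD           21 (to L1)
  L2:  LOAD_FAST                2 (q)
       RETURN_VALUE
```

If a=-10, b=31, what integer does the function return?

22

LOAD_FAST_LOAD_FAST a,a → push -10,-10
BINARY_OP * → -10 * -10 = 100
STORE_FAST q → q=100
LOAD_FAST_LOAD_FAST b,a → push 31,-10
BINARY_OP - → 31 - -10 = 41
STORE_FAST w → w=41
LOAD_CONST → push 0
STORE_FAST i → i=0
LOAD_FAST i → push 0
LOAD_CONST → push 4
COMPARE_OP bool(<) → 0 vs 4 = True
POP_JUMP_IF_FALSE → pop True; no jump
LOAD_FAST_LOAD_FAST q,a → push 100,-10
BINARY_OP | → 100 | -10 = -10
STORE_FAST q → q=-10
LOAD_FAST_LOAD_FAST q,b → push -10,31
BINARY_OP + → -10 + 31 = 21
STORE_FAST q → q=21
LOAD_FAST i → push 0
LOAD_CONST → push 1
BINARY_OP + → 0 + 1 = 1
STORE_FAST i → i=1
LOAD_FAST i → push 1
LOAD_CONST → push 4
COMPARE_OP bool(<) → 1 vs 4 = True
POP_JUMP_IF_FALSE → pop True; no jump
LOAD_FAST_LOAD_FAST q,a → push 21,-10
BINARY_OP | → 21 | -10 = -9
STORE_FAST q → q=-9
LOAD_FAST_LOAD_FAST q,b → push -9,31
BINARY_OP + → -9 + 31 = 22
STORE_FAST q → q=22
LOAD_FAST i → push 1
LOAD_CONST → push 1
BINARY_OP + → 1 + 1 = 2
STORE_FAST i → i=2
LOAD_FAST i → push 2
LOAD_CONST → push 4
COMPARE_OP bool(<) → 2 vs 4 = True
POP_JUMP_IF_FALSE → pop True; no jump
LOAD_FAST_LOAD_FAST q,a → push 22,-10
BINARY_OP | → 22 | -10 = -10
STORE_FAST q → q=-10
LOAD_FAST_LOAD_FAST q,b → push -10,31
BINARY_OP + → -10 + 31 = 21
STORE_FAST q → q=21
LOAD_FAST i → push 2
LOAD_CONST → push 1
BINARY_OP + → 2 + 1 = 3
STORE_FAST i → i=3
LOAD_FAST i → push 3
LOAD_CONST → push 4
COMPARE_OP bool(<) → 3 vs 4 = True
POP_JUMP_IF_FALSE → pop True; no jump
LOAD_FAST_LOAD_FAST q,a → push 21,-10
BINARY_OP | → 21 | -10 = -9
STORE_FAST q → q=-9
LOAD_FAST_LOAD_FAST q,b → push -9,31
BINARY_OP + → -9 + 31 = 22
STORE_FAST q → q=22
LOAD_FAST i → push 3
LOAD_CONST → push 1
BINARY_OP + → 3 + 1 = 4
STORE_FAST i → i=4
LOAD_FAST i → push 4
LOAD_CONST → push 4
COMPARE_OP bool(<) → 4 vs 4 = False
POP_JUMP_IF_FALSE → pop False; jump
LOAD_FAST q → push 22
RETURN_VALUE → return 22.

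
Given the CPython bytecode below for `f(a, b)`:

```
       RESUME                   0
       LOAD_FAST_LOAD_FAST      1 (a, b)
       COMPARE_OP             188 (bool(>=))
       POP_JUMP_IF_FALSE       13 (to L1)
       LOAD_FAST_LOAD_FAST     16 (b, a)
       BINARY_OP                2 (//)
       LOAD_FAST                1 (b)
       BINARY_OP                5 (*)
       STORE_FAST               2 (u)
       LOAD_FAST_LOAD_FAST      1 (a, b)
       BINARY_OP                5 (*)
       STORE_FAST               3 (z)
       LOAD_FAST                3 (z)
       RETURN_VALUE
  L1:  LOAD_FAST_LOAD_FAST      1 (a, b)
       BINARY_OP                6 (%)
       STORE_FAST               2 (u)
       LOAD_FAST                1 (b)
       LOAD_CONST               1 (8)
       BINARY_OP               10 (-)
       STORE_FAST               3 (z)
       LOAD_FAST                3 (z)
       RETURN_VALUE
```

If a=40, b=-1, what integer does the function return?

LOAD_FAST_LOAD_FAST a,b → push 40,-1. Stack: [40, -1]
COMPARE_OP bool(>=) → 40 vs -1 = True. Stack: [True]
POP_JUMP_IF_FALSE → pop True; no jump. Stack: []
LOAD_FAST_LOAD_FAST b,a → push -1,40. Stack: [-1, 40]
BINARY_OP // → -1 // 40 = -1. Stack: [-1]
LOAD_FAST b → push -1. Stack: [-1, -1]
BINARY_OP * → -1 * -1 = 1. Stack: [1]
STORE_FAST u → u=1. Stack: []
LOAD_FAST_LOAD_FAST a,b → push 40,-1. Stack: [40, -1]
BINARY_OP * → 40 * -1 = -40. Stack: [-40]
STORE_FAST z → z=-40. Stack: []
LOAD_FAST z → push -40. Stack: [-40]
RETURN_VALUE → return -40.

-40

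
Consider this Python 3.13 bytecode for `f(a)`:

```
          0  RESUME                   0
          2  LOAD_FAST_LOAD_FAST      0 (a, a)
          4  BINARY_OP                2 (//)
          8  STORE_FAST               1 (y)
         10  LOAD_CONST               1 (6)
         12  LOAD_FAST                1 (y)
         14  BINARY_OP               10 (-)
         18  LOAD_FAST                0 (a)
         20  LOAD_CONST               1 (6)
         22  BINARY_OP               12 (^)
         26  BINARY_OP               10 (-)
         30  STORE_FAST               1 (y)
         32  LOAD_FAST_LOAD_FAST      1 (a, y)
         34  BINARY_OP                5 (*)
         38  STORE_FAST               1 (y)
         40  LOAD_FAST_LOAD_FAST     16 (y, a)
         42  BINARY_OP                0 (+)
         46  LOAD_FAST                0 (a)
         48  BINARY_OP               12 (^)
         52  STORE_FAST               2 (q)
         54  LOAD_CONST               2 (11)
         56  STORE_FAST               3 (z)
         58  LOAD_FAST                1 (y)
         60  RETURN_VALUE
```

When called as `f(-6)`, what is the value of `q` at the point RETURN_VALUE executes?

62

LOAD_FAST_LOAD_FAST a,a → push -6,-6. Stack: [-6, -6]
BINARY_OP // → -6 // -6 = 1. Stack: [1]
STORE_FAST y → y=1. Stack: []
LOAD_CONST → push 6. Stack: [6]
LOAD_FAST y → push 1. Stack: [6, 1]
BINARY_OP - → 6 - 1 = 5. Stack: [5]
LOAD_FAST a → push -6. Stack: [5, -6]
LOAD_CONST → push 6. Stack: [5, -6, 6]
BINARY_OP ^ → -6 ^ 6 = -4. Stack: [5, -4]
BINARY_OP - → 5 - -4 = 9. Stack: [9]
STORE_FAST y → y=9. Stack: []
LOAD_FAST_LOAD_FAST a,y → push -6,9. Stack: [-6, 9]
BINARY_OP * → -6 * 9 = -54. Stack: [-54]
STORE_FAST y → y=-54. Stack: []
LOAD_FAST_LOAD_FAST y,a → push -54,-6. Stack: [-54, -6]
BINARY_OP + → -54 + -6 = -60. Stack: [-60]
LOAD_FAST a → push -6. Stack: [-60, -6]
BINARY_OP ^ → -60 ^ -6 = 62. Stack: [62]
STORE_FAST q → q=62. Stack: []
LOAD_CONST → push 11. Stack: [11]
STORE_FAST z → z=11. Stack: []
LOAD_FAST y → push -54. Stack: [-54]
RETURN_VALUE → return -54.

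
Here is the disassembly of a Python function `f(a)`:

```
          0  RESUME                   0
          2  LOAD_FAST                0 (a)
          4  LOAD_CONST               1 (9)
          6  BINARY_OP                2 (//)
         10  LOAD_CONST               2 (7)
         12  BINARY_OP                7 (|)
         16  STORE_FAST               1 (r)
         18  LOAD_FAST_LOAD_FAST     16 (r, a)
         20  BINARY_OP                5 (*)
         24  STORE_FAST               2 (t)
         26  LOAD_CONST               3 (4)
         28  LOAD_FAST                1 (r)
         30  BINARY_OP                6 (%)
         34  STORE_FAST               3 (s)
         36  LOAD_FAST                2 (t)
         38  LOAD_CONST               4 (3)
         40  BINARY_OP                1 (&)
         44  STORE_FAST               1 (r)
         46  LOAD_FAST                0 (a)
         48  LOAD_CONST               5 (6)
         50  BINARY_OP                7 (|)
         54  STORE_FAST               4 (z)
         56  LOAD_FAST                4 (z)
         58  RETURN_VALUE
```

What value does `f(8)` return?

LOAD_FAST a → push 8. Stack: [8]
LOAD_CONST → push 9. Stack: [8, 9]
BINARY_OP // → 8 // 9 = 0. Stack: [0]
LOAD_CONST → push 7. Stack: [0, 7]
BINARY_OP | → 0 | 7 = 7. Stack: [7]
STORE_FAST r → r=7. Stack: []
LOAD_FAST_LOAD_FAST r,a → push 7,8. Stack: [7, 8]
BINARY_OP * → 7 * 8 = 56. Stack: [56]
STORE_FAST t → t=56. Stack: []
LOAD_CONST → push 4. Stack: [4]
LOAD_FAST r → push 7. Stack: [4, 7]
BINARY_OP % → 4 % 7 = 4. Stack: [4]
STORE_FAST s → s=4. Stack: []
LOAD_FAST t → push 56. Stack: [56]
LOAD_CONST → push 3. Stack: [56, 3]
BINARY_OP & → 56 & 3 = 0. Stack: [0]
STORE_FAST r → r=0. Stack: []
LOAD_FAST a → push 8. Stack: [8]
LOAD_CONST → push 6. Stack: [8, 6]
BINARY_OP | → 8 | 6 = 14. Stack: [14]
STORE_FAST z → z=14. Stack: []
LOAD_FAST z → push 14. Stack: [14]
RETURN_VALUE → return 14.

14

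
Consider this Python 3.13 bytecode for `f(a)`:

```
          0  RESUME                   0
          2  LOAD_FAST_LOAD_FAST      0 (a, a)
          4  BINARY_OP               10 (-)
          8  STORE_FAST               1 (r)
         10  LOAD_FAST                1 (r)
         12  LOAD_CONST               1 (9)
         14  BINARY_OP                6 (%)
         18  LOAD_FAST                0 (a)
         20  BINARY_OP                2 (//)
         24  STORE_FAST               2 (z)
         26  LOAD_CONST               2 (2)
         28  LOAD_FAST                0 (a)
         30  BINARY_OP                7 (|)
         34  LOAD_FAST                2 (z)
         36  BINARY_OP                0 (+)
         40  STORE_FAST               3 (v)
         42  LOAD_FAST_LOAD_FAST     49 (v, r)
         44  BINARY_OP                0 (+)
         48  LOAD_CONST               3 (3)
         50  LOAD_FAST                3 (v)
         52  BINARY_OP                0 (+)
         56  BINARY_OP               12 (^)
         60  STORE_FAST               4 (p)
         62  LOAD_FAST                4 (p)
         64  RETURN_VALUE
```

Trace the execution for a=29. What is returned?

LOAD_FAST_LOAD_FAST a,a → push 29,29. Stack: [29, 29]
BINARY_OP - → 29 - 29 = 0. Stack: [0]
STORE_FAST r → r=0. Stack: []
LOAD_FAST r → push 0. Stack: [0]
LOAD_CONST → push 9. Stack: [0, 9]
BINARY_OP % → 0 % 9 = 0. Stack: [0]
LOAD_FAST a → push 29. Stack: [0, 29]
BINARY_OP // → 0 // 29 = 0. Stack: [0]
STORE_FAST z → z=0. Stack: []
LOAD_CONST → push 2. Stack: [2]
LOAD_FAST a → push 29. Stack: [2, 29]
BINARY_OP | → 2 | 29 = 31. Stack: [31]
LOAD_FAST z → push 0. Stack: [31, 0]
BINARY_OP + → 31 + 0 = 31. Stack: [31]
STORE_FAST v → v=31. Stack: []
LOAD_FAST_LOAD_FAST v,r → push 31,0. Stack: [31, 0]
BINARY_OP + → 31 + 0 = 31. Stack: [31]
LOAD_CONST → push 3. Stack: [31, 3]
LOAD_FAST v → push 31. Stack: [31, 3, 31]
BINARY_OP + → 3 + 31 = 34. Stack: [31, 34]
BINARY_OP ^ → 31 ^ 34 = 61. Stack: [61]
STORE_FAST p → p=61. Stack: []
LOAD_FAST p → push 61. Stack: [61]
RETURN_VALUE → return 61.

61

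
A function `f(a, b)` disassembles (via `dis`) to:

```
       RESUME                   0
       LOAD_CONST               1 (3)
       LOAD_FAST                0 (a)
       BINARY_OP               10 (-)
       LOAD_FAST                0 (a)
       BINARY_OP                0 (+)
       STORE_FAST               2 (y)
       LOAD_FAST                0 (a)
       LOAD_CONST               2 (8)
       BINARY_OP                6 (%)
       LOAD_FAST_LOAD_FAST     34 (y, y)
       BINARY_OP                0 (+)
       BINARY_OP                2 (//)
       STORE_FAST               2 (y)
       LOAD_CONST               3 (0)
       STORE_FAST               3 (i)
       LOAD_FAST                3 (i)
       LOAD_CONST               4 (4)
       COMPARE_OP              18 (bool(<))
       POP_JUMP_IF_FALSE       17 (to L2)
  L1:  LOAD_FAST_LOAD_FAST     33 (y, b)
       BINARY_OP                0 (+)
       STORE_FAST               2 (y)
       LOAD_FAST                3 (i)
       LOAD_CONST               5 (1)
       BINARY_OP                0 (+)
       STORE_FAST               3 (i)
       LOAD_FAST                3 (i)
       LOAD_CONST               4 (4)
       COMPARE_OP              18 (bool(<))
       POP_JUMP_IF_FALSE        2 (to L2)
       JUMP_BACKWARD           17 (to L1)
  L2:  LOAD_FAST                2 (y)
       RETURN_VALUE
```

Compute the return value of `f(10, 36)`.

144

LOAD_CONST → push 3. Stack: [3]
LOAD_FAST a → push 10. Stack: [3, 10]
BINARY_OP - → 3 - 10 = -7. Stack: [-7]
LOAD_FAST a → push 10. Stack: [-7, 10]
BINARY_OP + → -7 + 10 = 3. Stack: [3]
STORE_FAST y → y=3. Stack: []
LOAD_FAST a → push 10. Stack: [10]
LOAD_CONST → push 8. Stack: [10, 8]
BINARY_OP % → 10 % 8 = 2. Stack: [2]
LOAD_FAST_LOAD_FAST y,y → push 3,3. Stack: [2, 3, 3]
BINARY_OP + → 3 + 3 = 6. Stack: [2, 6]
BINARY_OP // → 2 // 6 = 0. Stack: [0]
STORE_FAST y → y=0. Stack: []
LOAD_CONST → push 0. Stack: [0]
STORE_FAST i → i=0. Stack: []
LOAD_FAST i → push 0. Stack: [0]
LOAD_CONST → push 4. Stack: [0, 4]
COMPARE_OP bool(<) → 0 vs 4 = True. Stack: [True]
POP_JUMP_IF_FALSE → pop True; no jump. Stack: []
LOAD_FAST_LOAD_FAST y,b → push 0,36. Stack: [0, 36]
BINARY_OP + → 0 + 36 = 36. Stack: [36]
STORE_FAST y → y=36. Stack: []
LOAD_FAST i → push 0. Stack: [0]
LOAD_CONST → push 1. Stack: [0, 1]
BINARY_OP + → 0 + 1 = 1. Stack: [1]
STORE_FAST i → i=1. Stack: []
LOAD_FAST i → push 1. Stack: [1]
LOAD_CONST → push 4. Stack: [1, 4]
COMPARE_OP bool(<) → 1 vs 4 = True. Stack: [True]
POP_JUMP_IF_FALSE → pop True; no jump. Stack: []
LOAD_FAST_LOAD_FAST y,b → push 36,36. Stack: [36, 36]
BINARY_OP + → 36 + 36 = 72. Stack: [72]
STORE_FAST y → y=72. Stack: []
LOAD_FAST i → push 1. Stack: [1]
LOAD_CONST → push 1. Stack: [1, 1]
BINARY_OP + → 1 + 1 = 2. Stack: [2]
STORE_FAST i → i=2. Stack: []
LOAD_FAST i → push 2. Stack: [2]
LOAD_CONST → push 4. Stack: [2, 4]
COMPARE_OP bool(<) → 2 vs 4 = True. Stack: [True]
POP_JUMP_IF_FALSE → pop True; no jump. Stack: []
LOAD_FAST_LOAD_FAST y,b → push 72,36. Stack: [72, 36]
BINARY_OP + → 72 + 36 = 108. Stack: [108]
STORE_FAST y → y=108. Stack: []
LOAD_FAST i → push 2. Stack: [2]
LOAD_CONST → push 1. Stack: [2, 1]
BINARY_OP + → 2 + 1 = 3. Stack: [3]
STORE_FAST i → i=3. Stack: []
LOAD_FAST i → push 3. Stack: [3]
LOAD_CONST → push 4. Stack: [3, 4]
COMPARE_OP bool(<) → 3 vs 4 = True. Stack: [True]
POP_JUMP_IF_FALSE → pop True; no jump. Stack: []
LOAD_FAST_LOAD_FAST y,b → push 108,36. Stack: [108, 36]
BINARY_OP + → 108 + 36 = 144. Stack: [144]
STORE_FAST y → y=144. Stack: []
LOAD_FAST i → push 3. Stack: [3]
LOAD_CONST → push 1. Stack: [3, 1]
BINARY_OP + → 3 + 1 = 4. Stack: [4]
STORE_FAST i → i=4. Stack: []
LOAD_FAST i → push 4. Stack: [4]
LOAD_CONST → push 4. Stack: [4, 4]
COMPARE_OP bool(<) → 4 vs 4 = False. Stack: [False]
POP_JUMP_IF_FALSE → pop False; jump. Stack: []
LOAD_FAST y → push 144. Stack: [144]
RETURN_VALUE → return 144.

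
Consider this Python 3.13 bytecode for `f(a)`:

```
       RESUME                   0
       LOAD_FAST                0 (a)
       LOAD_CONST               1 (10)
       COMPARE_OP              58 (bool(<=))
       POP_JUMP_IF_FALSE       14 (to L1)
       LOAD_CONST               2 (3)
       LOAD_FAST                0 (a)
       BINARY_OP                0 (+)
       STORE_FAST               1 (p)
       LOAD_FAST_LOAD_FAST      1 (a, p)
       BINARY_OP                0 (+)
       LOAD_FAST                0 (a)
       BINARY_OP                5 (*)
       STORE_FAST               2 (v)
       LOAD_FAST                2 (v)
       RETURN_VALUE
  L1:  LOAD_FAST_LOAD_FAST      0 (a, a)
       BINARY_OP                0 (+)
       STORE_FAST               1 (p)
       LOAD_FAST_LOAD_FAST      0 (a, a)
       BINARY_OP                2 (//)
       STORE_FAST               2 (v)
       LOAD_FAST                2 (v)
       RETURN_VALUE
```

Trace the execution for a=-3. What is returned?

9

LOAD_FAST a → push -3. Stack: [-3]
LOAD_CONST → push 10. Stack: [-3, 10]
COMPARE_OP bool(<=) → -3 vs 10 = True. Stack: [True]
POP_JUMP_IF_FALSE → pop True; no jump. Stack: []
LOAD_CONST → push 3. Stack: [3]
LOAD_FAST a → push -3. Stack: [3, -3]
BINARY_OP + → 3 + -3 = 0. Stack: [0]
STORE_FAST p → p=0. Stack: []
LOAD_FAST_LOAD_FAST a,p → push -3,0. Stack: [-3, 0]
BINARY_OP + → -3 + 0 = -3. Stack: [-3]
LOAD_FAST a → push -3. Stack: [-3, -3]
BINARY_OP * → -3 * -3 = 9. Stack: [9]
STORE_FAST v → v=9. Stack: []
LOAD_FAST v → push 9. Stack: [9]
RETURN_VALUE → return 9.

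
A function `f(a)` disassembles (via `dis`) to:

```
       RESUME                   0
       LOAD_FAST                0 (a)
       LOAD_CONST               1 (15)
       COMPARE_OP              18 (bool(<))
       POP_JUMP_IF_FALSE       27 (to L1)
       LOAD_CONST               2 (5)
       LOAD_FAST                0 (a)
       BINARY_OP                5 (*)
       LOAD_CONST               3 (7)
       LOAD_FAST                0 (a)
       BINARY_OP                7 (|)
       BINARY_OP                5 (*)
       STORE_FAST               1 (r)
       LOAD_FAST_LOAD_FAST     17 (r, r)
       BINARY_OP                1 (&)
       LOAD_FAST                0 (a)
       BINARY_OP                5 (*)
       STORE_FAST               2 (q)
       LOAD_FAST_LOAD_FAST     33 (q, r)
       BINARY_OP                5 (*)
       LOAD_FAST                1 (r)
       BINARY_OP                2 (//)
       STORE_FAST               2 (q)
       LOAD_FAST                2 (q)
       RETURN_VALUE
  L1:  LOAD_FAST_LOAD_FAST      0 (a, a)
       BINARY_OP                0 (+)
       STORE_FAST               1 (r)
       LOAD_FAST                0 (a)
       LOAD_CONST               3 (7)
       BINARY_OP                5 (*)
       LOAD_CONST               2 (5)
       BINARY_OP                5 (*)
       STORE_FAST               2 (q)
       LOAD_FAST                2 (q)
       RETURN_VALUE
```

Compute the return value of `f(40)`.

LOAD_FAST a → push 40. Stack: [40]
LOAD_CONST → push 15. Stack: [40, 15]
COMPARE_OP bool(<) → 40 vs 15 = False. Stack: [False]
POP_JUMP_IF_FALSE → pop False; jump. Stack: []
LOAD_FAST_LOAD_FAST a,a → push 40,40. Stack: [40, 40]
BINARY_OP + → 40 + 40 = 80. Stack: [80]
STORE_FAST r → r=80. Stack: []
LOAD_FAST a → push 40. Stack: [40]
LOAD_CONST → push 7. Stack: [40, 7]
BINARY_OP * → 40 * 7 = 280. Stack: [280]
LOAD_CONST → push 5. Stack: [280, 5]
BINARY_OP * → 280 * 5 = 1400. Stack: [1400]
STORE_FAST q → q=1400. Stack: []
LOAD_FAST q → push 1400. Stack: [1400]
RETURN_VALUE → return 1400.

1400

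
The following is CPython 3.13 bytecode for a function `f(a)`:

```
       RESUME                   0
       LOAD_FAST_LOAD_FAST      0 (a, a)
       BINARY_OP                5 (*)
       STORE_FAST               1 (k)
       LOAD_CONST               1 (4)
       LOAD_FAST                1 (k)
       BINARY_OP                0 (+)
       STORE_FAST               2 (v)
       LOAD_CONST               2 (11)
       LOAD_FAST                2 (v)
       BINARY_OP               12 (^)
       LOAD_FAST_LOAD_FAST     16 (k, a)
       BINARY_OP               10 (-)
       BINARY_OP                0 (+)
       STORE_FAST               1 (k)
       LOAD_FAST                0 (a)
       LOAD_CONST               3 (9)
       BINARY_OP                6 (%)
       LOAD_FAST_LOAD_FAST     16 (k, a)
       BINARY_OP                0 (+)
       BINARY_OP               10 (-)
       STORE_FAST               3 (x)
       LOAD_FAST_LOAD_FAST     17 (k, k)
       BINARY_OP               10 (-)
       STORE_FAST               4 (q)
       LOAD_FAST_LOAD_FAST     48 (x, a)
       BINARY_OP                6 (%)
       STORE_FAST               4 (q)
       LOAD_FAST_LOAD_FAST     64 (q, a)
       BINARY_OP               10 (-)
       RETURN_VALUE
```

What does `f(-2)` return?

2

LOAD_FAST_LOAD_FAST a,a → push -2,-2. Stack: [-2, -2]
BINARY_OP * → -2 * -2 = 4. Stack: [4]
STORE_FAST k → k=4. Stack: []
LOAD_CONST → push 4. Stack: [4]
LOAD_FAST k → push 4. Stack: [4, 4]
BINARY_OP + → 4 + 4 = 8. Stack: [8]
STORE_FAST v → v=8. Stack: []
LOAD_CONST → push 11. Stack: [11]
LOAD_FAST v → push 8. Stack: [11, 8]
BINARY_OP ^ → 11 ^ 8 = 3. Stack: [3]
LOAD_FAST_LOAD_FAST k,a → push 4,-2. Stack: [3, 4, -2]
BINARY_OP - → 4 - -2 = 6. Stack: [3, 6]
BINARY_OP + → 3 + 6 = 9. Stack: [9]
STORE_FAST k → k=9. Stack: []
LOAD_FAST a → push -2. Stack: [-2]
LOAD_CONST → push 9. Stack: [-2, 9]
BINARY_OP % → -2 % 9 = 7. Stack: [7]
LOAD_FAST_LOAD_FAST k,a → push 9,-2. Stack: [7, 9, -2]
BINARY_OP + → 9 + -2 = 7. Stack: [7, 7]
BINARY_OP - → 7 - 7 = 0. Stack: [0]
STORE_FAST x → x=0. Stack: []
LOAD_FAST_LOAD_FAST k,k → push 9,9. Stack: [9, 9]
BINARY_OP - → 9 - 9 = 0. Stack: [0]
STORE_FAST q → q=0. Stack: []
LOAD_FAST_LOAD_FAST x,a → push 0,-2. Stack: [0, -2]
BINARY_OP % → 0 % -2 = 0. Stack: [0]
STORE_FAST q → q=0. Stack: []
LOAD_FAST_LOAD_FAST q,a → push 0,-2. Stack: [0, -2]
BINARY_OP - → 0 - -2 = 2. Stack: [2]
RETURN_VALUE → return 2.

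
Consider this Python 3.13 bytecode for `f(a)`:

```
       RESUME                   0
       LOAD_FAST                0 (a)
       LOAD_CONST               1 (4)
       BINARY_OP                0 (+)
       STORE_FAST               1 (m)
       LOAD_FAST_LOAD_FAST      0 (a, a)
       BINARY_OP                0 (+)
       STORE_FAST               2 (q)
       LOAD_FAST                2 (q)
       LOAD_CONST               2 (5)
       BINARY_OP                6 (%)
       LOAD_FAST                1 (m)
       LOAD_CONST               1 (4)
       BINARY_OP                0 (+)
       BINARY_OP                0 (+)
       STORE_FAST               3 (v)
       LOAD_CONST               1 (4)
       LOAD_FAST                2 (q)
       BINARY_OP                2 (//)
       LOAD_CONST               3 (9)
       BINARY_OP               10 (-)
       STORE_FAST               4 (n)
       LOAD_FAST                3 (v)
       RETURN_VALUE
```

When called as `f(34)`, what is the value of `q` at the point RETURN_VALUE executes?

68

LOAD_FAST a → push 34. Stack: [34]
LOAD_CONST → push 4. Stack: [34, 4]
BINARY_OP + → 34 + 4 = 38. Stack: [38]
STORE_FAST m → m=38. Stack: []
LOAD_FAST_LOAD_FAST a,a → push 34,34. Stack: [34, 34]
BINARY_OP + → 34 + 34 = 68. Stack: [68]
STORE_FAST q → q=68. Stack: []
LOAD_FAST q → push 68. Stack: [68]
LOAD_CONST → push 5. Stack: [68, 5]
BINARY_OP % → 68 % 5 = 3. Stack: [3]
LOAD_FAST m → push 38. Stack: [3, 38]
LOAD_CONST → push 4. Stack: [3, 38, 4]
BINARY_OP + → 38 + 4 = 42. Stack: [3, 42]
BINARY_OP + → 3 + 42 = 45. Stack: [45]
STORE_FAST v → v=45. Stack: []
LOAD_CONST → push 4. Stack: [4]
LOAD_FAST q → push 68. Stack: [4, 68]
BINARY_OP // → 4 // 68 = 0. Stack: [0]
LOAD_CONST → push 9. Stack: [0, 9]
BINARY_OP - → 0 - 9 = -9. Stack: [-9]
STORE_FAST n → n=-9. Stack: []
LOAD_FAST v → push 45. Stack: [45]
RETURN_VALUE → return 45.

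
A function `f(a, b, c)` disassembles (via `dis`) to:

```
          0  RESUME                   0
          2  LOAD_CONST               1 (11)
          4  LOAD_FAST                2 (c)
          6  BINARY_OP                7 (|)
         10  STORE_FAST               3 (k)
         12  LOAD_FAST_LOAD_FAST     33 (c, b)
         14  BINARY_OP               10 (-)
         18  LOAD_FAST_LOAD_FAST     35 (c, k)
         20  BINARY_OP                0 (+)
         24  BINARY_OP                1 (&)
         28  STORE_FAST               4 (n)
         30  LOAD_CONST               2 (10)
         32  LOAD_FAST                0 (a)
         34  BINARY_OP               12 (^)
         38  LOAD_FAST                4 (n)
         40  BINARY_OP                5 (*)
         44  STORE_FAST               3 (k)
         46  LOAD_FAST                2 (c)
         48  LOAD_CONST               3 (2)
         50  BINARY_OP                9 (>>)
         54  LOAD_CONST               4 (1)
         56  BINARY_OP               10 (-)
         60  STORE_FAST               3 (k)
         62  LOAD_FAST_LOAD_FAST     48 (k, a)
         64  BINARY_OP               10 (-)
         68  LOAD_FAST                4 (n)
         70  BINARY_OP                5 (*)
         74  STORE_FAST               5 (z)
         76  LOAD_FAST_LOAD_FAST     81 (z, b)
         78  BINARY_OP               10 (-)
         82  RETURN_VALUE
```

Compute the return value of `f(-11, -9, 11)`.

LOAD_CONST → push 11. Stack: [11]
LOAD_FAST c → push 11. Stack: [11, 11]
BINARY_OP | → 11 | 11 = 11. Stack: [11]
STORE_FAST k → k=11. Stack: []
LOAD_FAST_LOAD_FAST c,b → push 11,-9. Stack: [11, -9]
BINARY_OP - → 11 - -9 = 20. Stack: [20]
LOAD_FAST_LOAD_FAST c,k → push 11,11. Stack: [20, 11, 11]
BINARY_OP + → 11 + 11 = 22. Stack: [20, 22]
BINARY_OP & → 20 & 22 = 20. Stack: [20]
STORE_FAST n → n=20. Stack: []
LOAD_CONST → push 10. Stack: [10]
LOAD_FAST a → push -11. Stack: [10, -11]
BINARY_OP ^ → 10 ^ -11 = -1. Stack: [-1]
LOAD_FAST n → push 20. Stack: [-1, 20]
BINARY_OP * → -1 * 20 = -20. Stack: [-20]
STORE_FAST k → k=-20. Stack: []
LOAD_FAST c → push 11. Stack: [11]
LOAD_CONST → push 2. Stack: [11, 2]
BINARY_OP >> → 11 >> 2 = 2. Stack: [2]
LOAD_CONST → push 1. Stack: [2, 1]
BINARY_OP - → 2 - 1 = 1. Stack: [1]
STORE_FAST k → k=1. Stack: []
LOAD_FAST_LOAD_FAST k,a → push 1,-11. Stack: [1, -11]
BINARY_OP - → 1 - -11 = 12. Stack: [12]
LOAD_FAST n → push 20. Stack: [12, 20]
BINARY_OP * → 12 * 20 = 240. Stack: [240]
STORE_FAST z → z=240. Stack: []
LOAD_FAST_LOAD_FAST z,b → push 240,-9. Stack: [240, -9]
BINARY_OP - → 240 - -9 = 249. Stack: [249]
RETURN_VALUE → return 249.

249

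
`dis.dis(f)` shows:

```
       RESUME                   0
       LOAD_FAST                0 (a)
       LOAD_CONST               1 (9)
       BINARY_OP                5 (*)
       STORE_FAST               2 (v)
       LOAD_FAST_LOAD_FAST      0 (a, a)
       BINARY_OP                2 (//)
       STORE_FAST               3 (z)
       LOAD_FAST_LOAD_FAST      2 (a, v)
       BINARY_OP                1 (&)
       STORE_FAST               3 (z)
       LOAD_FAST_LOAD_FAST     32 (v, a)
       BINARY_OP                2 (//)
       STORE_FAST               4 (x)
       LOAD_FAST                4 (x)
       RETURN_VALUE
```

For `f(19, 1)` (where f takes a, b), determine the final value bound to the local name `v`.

LOAD_FAST a → push 19. Stack: [19]
LOAD_CONST → push 9. Stack: [19, 9]
BINARY_OP * → 19 * 9 = 171. Stack: [171]
STORE_FAST v → v=171. Stack: []
LOAD_FAST_LOAD_FAST a,a → push 19,19. Stack: [19, 19]
BINARY_OP // → 19 // 19 = 1. Stack: [1]
STORE_FAST z → z=1. Stack: []
LOAD_FAST_LOAD_FAST a,v → push 19,171. Stack: [19, 171]
BINARY_OP & → 19 & 171 = 3. Stack: [3]
STORE_FAST z → z=3. Stack: []
LOAD_FAST_LOAD_FAST v,a → push 171,19. Stack: [171, 19]
BINARY_OP // → 171 // 19 = 9. Stack: [9]
STORE_FAST x → x=9. Stack: []
LOAD_FAST x → push 9. Stack: [9]
RETURN_VALUE → return 9.

171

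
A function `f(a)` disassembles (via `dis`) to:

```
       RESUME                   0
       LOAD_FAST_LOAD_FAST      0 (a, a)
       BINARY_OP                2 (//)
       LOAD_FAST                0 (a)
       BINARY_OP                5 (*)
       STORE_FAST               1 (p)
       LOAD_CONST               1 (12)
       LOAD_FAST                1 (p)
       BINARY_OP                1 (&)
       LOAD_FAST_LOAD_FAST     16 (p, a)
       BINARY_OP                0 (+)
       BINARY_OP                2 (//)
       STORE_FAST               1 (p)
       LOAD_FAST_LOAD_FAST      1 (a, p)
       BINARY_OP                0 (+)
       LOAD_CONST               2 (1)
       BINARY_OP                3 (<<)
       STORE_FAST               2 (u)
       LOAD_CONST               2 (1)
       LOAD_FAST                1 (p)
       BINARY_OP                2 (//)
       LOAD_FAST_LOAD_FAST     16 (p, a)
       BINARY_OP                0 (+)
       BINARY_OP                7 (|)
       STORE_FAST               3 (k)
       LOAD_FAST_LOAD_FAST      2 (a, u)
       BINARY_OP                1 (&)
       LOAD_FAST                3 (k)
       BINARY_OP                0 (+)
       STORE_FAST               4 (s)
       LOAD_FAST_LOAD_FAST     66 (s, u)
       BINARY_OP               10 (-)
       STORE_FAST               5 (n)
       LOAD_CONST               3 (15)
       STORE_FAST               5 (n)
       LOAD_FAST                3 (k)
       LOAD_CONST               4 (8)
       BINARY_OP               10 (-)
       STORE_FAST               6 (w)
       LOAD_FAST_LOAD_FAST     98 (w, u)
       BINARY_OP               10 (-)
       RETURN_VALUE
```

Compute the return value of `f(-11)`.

LOAD_FAST_LOAD_FAST a,a → push -11,-11. Stack: [-11, -11]
BINARY_OP // → -11 // -11 = 1. Stack: [1]
LOAD_FAST a → push -11. Stack: [1, -11]
BINARY_OP * → 1 * -11 = -11. Stack: [-11]
STORE_FAST p → p=-11. Stack: []
LOAD_CONST → push 12. Stack: [12]
LOAD_FAST p → push -11. Stack: [12, -11]
BINARY_OP & → 12 & -11 = 4. Stack: [4]
LOAD_FAST_LOAD_FAST p,a → push -11,-11. Stack: [4, -11, -11]
BINARY_OP + → -11 + -11 = -22. Stack: [4, -22]
BINARY_OP // → 4 // -22 = -1. Stack: [-1]
STORE_FAST p → p=-1. Stack: []
LOAD_FAST_LOAD_FAST a,p → push -11,-1. Stack: [-11, -1]
BINARY_OP + → -11 + -1 = -12. Stack: [-12]
LOAD_CONST → push 1. Stack: [-12, 1]
BINARY_OP << → -12 << 1 = -24. Stack: [-24]
STORE_FAST u → u=-24. Stack: []
LOAD_CONST → push 1. Stack: [1]
LOAD_FAST p → push -1. Stack: [1, -1]
BINARY_OP // → 1 // -1 = -1. Stack: [-1]
LOAD_FAST_LOAD_FAST p,a → push -1,-11. Stack: [-1, -1, -11]
BINARY_OP + → -1 + -11 = -12. Stack: [-1, -12]
BINARY_OP | → -1 | -12 = -1. Stack: [-1]
STORE_FAST k → k=-1. Stack: []
LOAD_FAST_LOAD_FAST a,u → push -11,-24. Stack: [-11, -24]
BINARY_OP & → -11 & -24 = -32. Stack: [-32]
LOAD_FAST k → push -1. Stack: [-32, -1]
BINARY_OP + → -32 + -1 = -33. Stack: [-33]
STORE_FAST s → s=-33. Stack: []
LOAD_FAST_LOAD_FAST s,u → push -33,-24. Stack: [-33, -24]
BINARY_OP - → -33 - -24 = -9. Stack: [-9]
STORE_FAST n → n=-9. Stack: []
LOAD_CONST → push 15. Stack: [15]
STORE_FAST n → n=15. Stack: []
LOAD_FAST k → push -1. Stack: [-1]
LOAD_CONST → push 8. Stack: [-1, 8]
BINARY_OP - → -1 - 8 = -9. Stack: [-9]
STORE_FAST w → w=-9. Stack: []
LOAD_FAST_LOAD_FAST w,u → push -9,-24. Stack: [-9, -24]
BINARY_OP - → -9 - -24 = 15. Stack: [15]
RETURN_VALUE → return 15.

15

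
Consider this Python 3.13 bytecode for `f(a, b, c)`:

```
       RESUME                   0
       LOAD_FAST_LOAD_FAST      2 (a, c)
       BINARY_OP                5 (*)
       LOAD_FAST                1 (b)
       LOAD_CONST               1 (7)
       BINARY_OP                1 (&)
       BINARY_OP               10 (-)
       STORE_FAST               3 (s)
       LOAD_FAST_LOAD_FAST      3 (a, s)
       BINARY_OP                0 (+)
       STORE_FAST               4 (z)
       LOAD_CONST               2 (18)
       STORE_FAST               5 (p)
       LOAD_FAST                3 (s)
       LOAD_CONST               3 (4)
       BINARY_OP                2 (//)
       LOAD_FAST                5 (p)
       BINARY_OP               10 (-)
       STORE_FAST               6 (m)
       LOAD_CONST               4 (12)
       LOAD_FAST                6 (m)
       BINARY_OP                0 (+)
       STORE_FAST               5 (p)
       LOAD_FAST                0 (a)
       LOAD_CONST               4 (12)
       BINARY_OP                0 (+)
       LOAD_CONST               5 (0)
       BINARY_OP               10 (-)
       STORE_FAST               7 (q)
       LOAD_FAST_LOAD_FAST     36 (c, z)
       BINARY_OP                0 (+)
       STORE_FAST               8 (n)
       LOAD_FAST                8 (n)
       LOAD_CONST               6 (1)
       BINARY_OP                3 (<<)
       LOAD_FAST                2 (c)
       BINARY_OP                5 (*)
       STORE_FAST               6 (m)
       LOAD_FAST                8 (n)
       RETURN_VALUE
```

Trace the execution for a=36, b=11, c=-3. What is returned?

-78

LOAD_FAST_LOAD_FAST a,c → push 36,-3. Stack: [36, -3]
BINARY_OP * → 36 * -3 = -108. Stack: [-108]
LOAD_FAST b → push 11. Stack: [-108, 11]
LOAD_CONST → push 7. Stack: [-108, 11, 7]
BINARY_OP & → 11 & 7 = 3. Stack: [-108, 3]
BINARY_OP - → -108 - 3 = -111. Stack: [-111]
STORE_FAST s → s=-111. Stack: []
LOAD_FAST_LOAD_FAST a,s → push 36,-111. Stack: [36, -111]
BINARY_OP + → 36 + -111 = -75. Stack: [-75]
STORE_FAST z → z=-75. Stack: []
LOAD_CONST → push 18. Stack: [18]
STORE_FAST p → p=18. Stack: []
LOAD_FAST s → push -111. Stack: [-111]
LOAD_CONST → push 4. Stack: [-111, 4]
BINARY_OP // → -111 // 4 = -28. Stack: [-28]
LOAD_FAST p → push 18. Stack: [-28, 18]
BINARY_OP - → -28 - 18 = -46. Stack: [-46]
STORE_FAST m → m=-46. Stack: []
LOAD_CONST → push 12. Stack: [12]
LOAD_FAST m → push -46. Stack: [12, -46]
BINARY_OP + → 12 + -46 = -34. Stack: [-34]
STORE_FAST p → p=-34. Stack: []
LOAD_FAST a → push 36. Stack: [36]
LOAD_CONST → push 12. Stack: [36, 12]
BINARY_OP + → 36 + 12 = 48. Stack: [48]
LOAD_CONST → push 0. Stack: [48, 0]
BINARY_OP - → 48 - 0 = 48. Stack: [48]
STORE_FAST q → q=48. Stack: []
LOAD_FAST_LOAD_FAST c,z → push -3,-75. Stack: [-3, -75]
BINARY_OP + → -3 + -75 = -78. Stack: [-78]
STORE_FAST n → n=-78. Stack: []
LOAD_FAST n → push -78. Stack: [-78]
LOAD_CONST → push 1. Stack: [-78, 1]
BINARY_OP << → -78 << 1 = -156. Stack: [-156]
LOAD_FAST c → push -3. Stack: [-156, -3]
BINARY_OP * → -156 * -3 = 468. Stack: [468]
STORE_FAST m → m=468. Stack: []
LOAD_FAST n → push -78. Stack: [-78]
RETURN_VALUE → return -78.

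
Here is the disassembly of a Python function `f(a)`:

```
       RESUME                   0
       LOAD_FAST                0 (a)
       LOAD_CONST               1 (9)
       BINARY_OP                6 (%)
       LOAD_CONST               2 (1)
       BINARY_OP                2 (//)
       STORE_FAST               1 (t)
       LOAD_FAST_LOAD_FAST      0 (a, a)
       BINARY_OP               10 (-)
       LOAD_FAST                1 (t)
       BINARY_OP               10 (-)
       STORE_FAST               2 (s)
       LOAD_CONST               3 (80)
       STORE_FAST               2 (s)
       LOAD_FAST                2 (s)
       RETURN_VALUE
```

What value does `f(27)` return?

LOAD_FAST a → push 27. Stack: [27]
LOAD_CONST → push 9. Stack: [27, 9]
BINARY_OP % → 27 % 9 = 0. Stack: [0]
LOAD_CONST → push 1. Stack: [0, 1]
BINARY_OP // → 0 // 1 = 0. Stack: [0]
STORE_FAST t → t=0. Stack: []
LOAD_FAST_LOAD_FAST a,a → push 27,27. Stack: [27, 27]
BINARY_OP - → 27 - 27 = 0. Stack: [0]
LOAD_FAST t → push 0. Stack: [0, 0]
BINARY_OP - → 0 - 0 = 0. Stack: [0]
STORE_FAST s → s=0. Stack: []
LOAD_CONST → push 80. Stack: [80]
STORE_FAST s → s=80. Stack: []
LOAD_FAST s → push 80. Stack: [80]
RETURN_VALUE → return 80.

80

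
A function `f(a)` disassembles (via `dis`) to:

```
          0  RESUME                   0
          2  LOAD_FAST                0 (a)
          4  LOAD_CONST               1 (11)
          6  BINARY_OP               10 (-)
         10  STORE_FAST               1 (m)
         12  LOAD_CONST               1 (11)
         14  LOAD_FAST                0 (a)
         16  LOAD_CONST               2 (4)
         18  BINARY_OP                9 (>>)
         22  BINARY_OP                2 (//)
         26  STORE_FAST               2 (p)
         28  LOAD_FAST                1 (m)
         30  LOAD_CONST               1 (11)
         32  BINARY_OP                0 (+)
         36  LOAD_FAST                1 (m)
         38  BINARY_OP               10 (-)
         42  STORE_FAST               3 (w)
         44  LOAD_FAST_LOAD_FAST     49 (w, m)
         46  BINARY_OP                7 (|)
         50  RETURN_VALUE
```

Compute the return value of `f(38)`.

LOAD_FAST a → push 38. Stack: [38]
LOAD_CONST → push 11. Stack: [38, 11]
BINARY_OP - → 38 - 11 = 27. Stack: [27]
STORE_FAST m → m=27. Stack: []
LOAD_CONST → push 11. Stack: [11]
LOAD_FAST a → push 38. Stack: [11, 38]
LOAD_CONST → push 4. Stack: [11, 38, 4]
BINARY_OP >> → 38 >> 4 = 2. Stack: [11, 2]
BINARY_OP // → 11 // 2 = 5. Stack: [5]
STORE_FAST p → p=5. Stack: []
LOAD_FAST m → push 27. Stack: [27]
LOAD_CONST → push 11. Stack: [27, 11]
BINARY_OP + → 27 + 11 = 38. Stack: [38]
LOAD_FAST m → push 27. Stack: [38, 27]
BINARY_OP - → 38 - 27 = 11. Stack: [11]
STORE_FAST w → w=11. Stack: []
LOAD_FAST_LOAD_FAST w,m → push 11,27. Stack: [11, 27]
BINARY_OP | → 11 | 27 = 27. Stack: [27]
RETURN_VALUE → return 27.

27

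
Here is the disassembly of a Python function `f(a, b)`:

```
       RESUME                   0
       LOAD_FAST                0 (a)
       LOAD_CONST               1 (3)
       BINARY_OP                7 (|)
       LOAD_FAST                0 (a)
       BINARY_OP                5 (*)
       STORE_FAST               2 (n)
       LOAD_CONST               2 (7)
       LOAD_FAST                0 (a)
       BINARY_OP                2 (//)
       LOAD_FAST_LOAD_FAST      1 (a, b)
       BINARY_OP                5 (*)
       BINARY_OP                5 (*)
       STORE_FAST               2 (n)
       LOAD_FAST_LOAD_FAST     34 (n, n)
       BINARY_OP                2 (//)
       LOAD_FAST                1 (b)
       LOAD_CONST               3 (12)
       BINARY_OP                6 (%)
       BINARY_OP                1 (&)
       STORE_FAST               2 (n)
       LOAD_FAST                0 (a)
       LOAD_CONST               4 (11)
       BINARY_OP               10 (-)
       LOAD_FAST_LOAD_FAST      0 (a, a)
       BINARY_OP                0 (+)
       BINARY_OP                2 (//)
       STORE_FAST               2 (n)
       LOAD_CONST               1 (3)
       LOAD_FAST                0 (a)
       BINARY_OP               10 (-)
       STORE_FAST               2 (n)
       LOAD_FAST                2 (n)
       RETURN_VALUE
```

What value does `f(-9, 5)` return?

LOAD_FAST a → push -9. Stack: [-9]
LOAD_CONST → push 3. Stack: [-9, 3]
BINARY_OP | → -9 | 3 = -9. Stack: [-9]
LOAD_FAST a → push -9. Stack: [-9, -9]
BINARY_OP * → -9 * -9 = 81. Stack: [81]
STORE_FAST n → n=81. Stack: []
LOAD_CONST → push 7. Stack: [7]
LOAD_FAST a → push -9. Stack: [7, -9]
BINARY_OP // → 7 // -9 = -1. Stack: [-1]
LOAD_FAST_LOAD_FAST a,b → push -9,5. Stack: [-1, -9, 5]
BINARY_OP * → -9 * 5 = -45. Stack: [-1, -45]
BINARY_OP * → -1 * -45 = 45. Stack: [45]
STORE_FAST n → n=45. Stack: []
LOAD_FAST_LOAD_FAST n,n → push 45,45. Stack: [45, 45]
BINARY_OP // → 45 // 45 = 1. Stack: [1]
LOAD_FAST b → push 5. Stack: [1, 5]
LOAD_CONST → push 12. Stack: [1, 5, 12]
BINARY_OP % → 5 % 12 = 5. Stack: [1, 5]
BINARY_OP & → 1 & 5 = 1. Stack: [1]
STORE_FAST n → n=1. Stack: []
LOAD_FAST a → push -9. Stack: [-9]
LOAD_CONST → push 11. Stack: [-9, 11]
BINARY_OP - → -9 - 11 = -20. Stack: [-20]
LOAD_FAST_LOAD_FAST a,a → push -9,-9. Stack: [-20, -9, -9]
BINARY_OP + → -9 + -9 = -18. Stack: [-20, -18]
BINARY_OP // → -20 // -18 = 1. Stack: [1]
STORE_FAST n → n=1. Stack: []
LOAD_CONST → push 3. Stack: [3]
LOAD_FAST a → push -9. Stack: [3, -9]
BINARY_OP - → 3 - -9 = 12. Stack: [12]
STORE_FAST n → n=12. Stack: []
LOAD_FAST n → push 12. Stack: [12]
RETURN_VALUE → return 12.

12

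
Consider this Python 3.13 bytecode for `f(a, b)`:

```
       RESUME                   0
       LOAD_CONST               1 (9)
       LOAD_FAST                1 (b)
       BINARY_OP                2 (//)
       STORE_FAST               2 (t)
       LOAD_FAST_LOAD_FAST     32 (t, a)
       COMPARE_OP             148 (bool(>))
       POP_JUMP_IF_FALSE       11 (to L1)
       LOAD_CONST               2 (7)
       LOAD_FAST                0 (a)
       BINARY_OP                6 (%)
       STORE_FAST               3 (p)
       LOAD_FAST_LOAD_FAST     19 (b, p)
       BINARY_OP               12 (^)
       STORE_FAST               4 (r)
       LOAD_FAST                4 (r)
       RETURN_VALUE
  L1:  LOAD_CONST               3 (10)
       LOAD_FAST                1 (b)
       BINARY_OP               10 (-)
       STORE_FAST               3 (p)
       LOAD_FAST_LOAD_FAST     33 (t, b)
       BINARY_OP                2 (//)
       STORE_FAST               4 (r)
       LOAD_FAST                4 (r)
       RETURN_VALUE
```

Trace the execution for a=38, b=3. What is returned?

1

LOAD_CONST → push 9. Stack: [9]
LOAD_FAST b → push 3. Stack: [9, 3]
BINARY_OP // → 9 // 3 = 3. Stack: [3]
STORE_FAST t → t=3. Stack: []
LOAD_FAST_LOAD_FAST t,a → push 3,38. Stack: [3, 38]
COMPARE_OP bool(>) → 3 vs 38 = False. Stack: [False]
POP_JUMP_IF_FALSE → pop False; jump. Stack: []
LOAD_CONST → push 10. Stack: [10]
LOAD_FAST b → push 3. Stack: [10, 3]
BINARY_OP - → 10 - 3 = 7. Stack: [7]
STORE_FAST p → p=7. Stack: []
LOAD_FAST_LOAD_FAST t,b → push 3,3. Stack: [3, 3]
BINARY_OP // → 3 // 3 = 1. Stack: [1]
STORE_FAST r → r=1. Stack: []
LOAD_FAST r → push 1. Stack: [1]
RETURN_VALUE → return 1.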